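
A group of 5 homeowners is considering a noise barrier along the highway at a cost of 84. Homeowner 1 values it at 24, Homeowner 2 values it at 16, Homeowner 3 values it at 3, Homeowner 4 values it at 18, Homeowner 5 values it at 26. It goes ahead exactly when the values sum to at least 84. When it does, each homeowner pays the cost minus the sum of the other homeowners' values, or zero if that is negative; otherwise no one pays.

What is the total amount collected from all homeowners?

Total value 87 ≥ cost 84, so it is built.
Homeowner 1: others sum to 63; max(0, 84 - 63) = 21.
Homeowner 2: others sum to 71; max(0, 84 - 71) = 13.
Homeowner 3: others sum to 84; max(0, 84 - 84) = 0.
Homeowner 4: others sum to 69; max(0, 84 - 69) = 15.
Homeowner 5: others sum to 61; max(0, 84 - 61) = 23.
Total collected = 21 + 13 + 0 + 15 + 23 = 72.

72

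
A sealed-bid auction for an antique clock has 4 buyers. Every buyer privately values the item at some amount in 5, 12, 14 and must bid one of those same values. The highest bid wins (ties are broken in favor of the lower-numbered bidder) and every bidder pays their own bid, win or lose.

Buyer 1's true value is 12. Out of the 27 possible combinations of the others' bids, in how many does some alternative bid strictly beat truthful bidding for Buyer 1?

20

Others bid (5, 5, 5): truth gives 0; bid 5 gives 7 > 0. Violating.
Others bid (5, 5, 14): truth gives -12; bid 14 gives -2 > -12. Violating.
Others bid (5, 12, 14): truth gives -12; bid 14 gives -2 > -12. Violating.
Others bid (5, 14, 5): truth gives -12; bid 14 gives -2 > -12. Violating.
Others bid (5, 5, 12): truth gives 0; no alternative beats it.
Others bid (5, 12, 5): truth gives 0; no alternative beats it.
(Checking all 27 profiles: 20 have a profitable deviation, 7 do not.)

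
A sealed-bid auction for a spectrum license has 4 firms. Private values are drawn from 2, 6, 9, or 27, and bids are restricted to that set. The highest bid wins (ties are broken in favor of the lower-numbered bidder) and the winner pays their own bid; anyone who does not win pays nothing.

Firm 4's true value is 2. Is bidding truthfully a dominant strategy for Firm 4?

Yes

Check each profile of the others' bids and compare truth against every alternative bid.
Others bid (2, 2, 2): truth gives 0, best alternative gives -4.
Others bid (2, 2, 6): truth gives 0, best alternative gives 0.
Others bid (2, 2, 9): truth gives 0, best alternative gives 0.
Others bid (2, 2, 27): truth gives 0, best alternative gives 0.
Others bid (2, 6, 2): truth gives 0, best alternative gives 0.
Others bid (2, 6, 6): truth gives 0, best alternative gives 0.
(Remaining 58 profiles checked similarly; truth is weakly best in each.)
In every case the truthful bid is at least as good as any alternative, so it is a dominant strategy.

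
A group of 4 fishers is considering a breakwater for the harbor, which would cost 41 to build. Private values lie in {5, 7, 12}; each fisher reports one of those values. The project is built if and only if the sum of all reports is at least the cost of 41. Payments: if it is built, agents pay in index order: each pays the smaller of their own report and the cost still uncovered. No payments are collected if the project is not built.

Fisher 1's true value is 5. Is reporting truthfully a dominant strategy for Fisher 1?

Yes

Check each profile of the others' reports and compare truth against every alternative report.
Others report (12, 12, 12): truth gives 0, best alternative gives -2.
Others report (5, 5, 5): truth gives 0, best alternative gives 0.
Others report (5, 5, 7): truth gives 0, best alternative gives 0.
Others report (5, 5, 12): truth gives 0, best alternative gives 0.
Others report (5, 7, 5): truth gives 0, best alternative gives 0.
Others report (5, 7, 7): truth gives 0, best alternative gives 0.
(Remaining 21 profiles checked similarly; truth is weakly best in each.)
In every case the truthful report is at least as good as any alternative, so it is a dominant strategy.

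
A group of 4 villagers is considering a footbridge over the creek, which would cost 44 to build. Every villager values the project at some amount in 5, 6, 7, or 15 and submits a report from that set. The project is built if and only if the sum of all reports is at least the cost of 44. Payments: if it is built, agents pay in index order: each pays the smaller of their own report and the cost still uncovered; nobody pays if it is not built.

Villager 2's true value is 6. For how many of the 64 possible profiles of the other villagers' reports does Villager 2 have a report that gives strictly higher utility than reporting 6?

Others report (15, 15, 15): truth gives 0; report 5 gives 1 > 0. Violating.
Others report (5, 5, 5): truth gives 0; no alternative beats it.
Others report (5, 5, 6): truth gives 0; no alternative beats it.
(Checking all 64 profiles: 1 has a profitable deviation, 63 do not.)

1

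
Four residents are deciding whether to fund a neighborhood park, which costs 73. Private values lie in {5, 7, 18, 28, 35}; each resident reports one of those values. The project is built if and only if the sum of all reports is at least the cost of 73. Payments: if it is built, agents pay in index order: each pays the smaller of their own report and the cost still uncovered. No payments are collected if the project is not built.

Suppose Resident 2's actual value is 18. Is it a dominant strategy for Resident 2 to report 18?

Consider the case where Resident 1 reports 5, Resident 3 reports 28 and Resident 4 reports 35.
Truthful report 18: project built, pays 18, utility 18 - 18 = 0.
Report 5 instead: project built, pays 5, utility 18 - 5 = 13.
Since 13 > 0, reporting 5 is strictly better here, so truthful reporting is not dominant.

No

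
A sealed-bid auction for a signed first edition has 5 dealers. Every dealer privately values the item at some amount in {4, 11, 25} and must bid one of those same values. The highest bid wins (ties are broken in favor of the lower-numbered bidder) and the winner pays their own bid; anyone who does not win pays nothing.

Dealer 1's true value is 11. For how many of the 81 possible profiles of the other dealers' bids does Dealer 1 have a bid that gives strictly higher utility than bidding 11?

1

Others bid (4, 4, 4, 4): truth gives 0; bid 4 gives 7 > 0. Violating.
Others bid (4, 4, 4, 11): truth gives 0; no alternative beats it.
Others bid (4, 4, 4, 25): truth gives 0; no alternative beats it.
(Checking all 81 profiles: 1 has a profitable deviation, 80 do not.)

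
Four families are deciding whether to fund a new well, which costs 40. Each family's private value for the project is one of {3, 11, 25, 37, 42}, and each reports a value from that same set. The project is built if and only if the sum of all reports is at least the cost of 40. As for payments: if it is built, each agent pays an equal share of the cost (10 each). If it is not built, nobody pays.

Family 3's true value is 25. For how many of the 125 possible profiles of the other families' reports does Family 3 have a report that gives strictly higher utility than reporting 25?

1

Others report (3, 3, 3): truth gives 0; report 37 gives 15 > 0. Violating.
Others report (3, 3, 11): truth gives 15; no alternative beats it.
Others report (3, 3, 25): truth gives 15; no alternative beats it.
(Checking all 125 profiles: 1 has a profitable deviation, 124 do not.)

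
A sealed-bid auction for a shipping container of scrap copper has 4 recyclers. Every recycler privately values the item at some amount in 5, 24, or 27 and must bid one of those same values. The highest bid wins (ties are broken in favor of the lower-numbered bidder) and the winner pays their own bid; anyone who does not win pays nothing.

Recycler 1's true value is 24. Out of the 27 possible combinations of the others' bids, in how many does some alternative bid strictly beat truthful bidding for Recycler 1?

Others bid (5, 5, 5): truth gives 0; bid 5 gives 19 > 0. Violating.
Others bid (5, 5, 24): truth gives 0; no alternative beats it.
Others bid (5, 5, 27): truth gives 0; no alternative beats it.
(Checking all 27 profiles: 1 has a profitable deviation, 26 do not.)

1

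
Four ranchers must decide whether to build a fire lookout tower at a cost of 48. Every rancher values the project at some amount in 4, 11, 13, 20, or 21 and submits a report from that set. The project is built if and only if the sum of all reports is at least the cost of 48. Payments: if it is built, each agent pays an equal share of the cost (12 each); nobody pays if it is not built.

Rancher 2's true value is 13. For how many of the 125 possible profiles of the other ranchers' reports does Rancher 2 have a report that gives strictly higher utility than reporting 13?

Others report (4, 4, 20): truth gives 0; report 20 gives 1 > 0. Violating.
Others report (4, 4, 21): truth gives 0; report 20 gives 1 > 0. Violating.
Others report (4, 11, 13): truth gives 0; report 20 gives 1 > 0. Violating.
Others report (4, 13, 11): truth gives 0; report 20 gives 1 > 0. Violating.
Others report (4, 4, 4): truth gives 0; no alternative beats it.
Others report (4, 4, 11): truth gives 0; no alternative beats it.
(Checking all 125 profiles: 16 have a profitable deviation, 109 do not.)

16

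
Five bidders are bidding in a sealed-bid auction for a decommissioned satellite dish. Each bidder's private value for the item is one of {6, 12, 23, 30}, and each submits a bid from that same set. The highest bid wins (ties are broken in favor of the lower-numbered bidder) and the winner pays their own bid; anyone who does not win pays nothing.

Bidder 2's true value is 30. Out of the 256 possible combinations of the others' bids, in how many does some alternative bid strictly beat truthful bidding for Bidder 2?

Others bid (6, 6, 6, 6): truth gives 0; bid 12 gives 18 > 0. Violating.
Others bid (6, 6, 6, 12): truth gives 0; bid 12 gives 18 > 0. Violating.
Others bid (6, 6, 6, 23): truth gives 0; bid 23 gives 7 > 0. Violating.
Others bid (6, 6, 12, 6): truth gives 0; bid 12 gives 18 > 0. Violating.
Others bid (6, 6, 6, 30): truth gives 0; no alternative beats it.
Others bid (6, 6, 12, 30): truth gives 0; no alternative beats it.
(Checking all 256 profiles: 54 have a profitable deviation, 202 do not.)

54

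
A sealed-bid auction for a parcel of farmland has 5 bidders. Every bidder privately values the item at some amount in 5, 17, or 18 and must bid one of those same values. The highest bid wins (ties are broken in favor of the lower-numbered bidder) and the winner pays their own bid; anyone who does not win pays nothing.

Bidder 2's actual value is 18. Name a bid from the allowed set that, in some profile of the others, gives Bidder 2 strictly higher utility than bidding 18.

Suppose Bidder 1 bids 5, Bidder 3 bids 5, Bidder 4 bids 5 and Bidder 5 bids 5.
Bid 18: wins, pays 18, utility 18 - 18 = 0.
Bid 17: wins, pays 17, utility 18 - 17 = 1.
So bidding 17 beats truth here (1 > 0).

17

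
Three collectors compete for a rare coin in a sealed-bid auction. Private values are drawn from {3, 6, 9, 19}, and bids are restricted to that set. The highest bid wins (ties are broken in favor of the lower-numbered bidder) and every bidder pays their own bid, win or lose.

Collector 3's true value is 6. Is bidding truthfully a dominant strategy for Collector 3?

No

Consider the case where Collector 1 bids 3 and Collector 2 bids 6.
Truthful bid 6: loses but pays 6, utility -6.
Bid 3 instead: loses but pays 3, utility -3.
Since -3 > -6, bidding 3 is strictly better here, so truthful bidding is not dominant.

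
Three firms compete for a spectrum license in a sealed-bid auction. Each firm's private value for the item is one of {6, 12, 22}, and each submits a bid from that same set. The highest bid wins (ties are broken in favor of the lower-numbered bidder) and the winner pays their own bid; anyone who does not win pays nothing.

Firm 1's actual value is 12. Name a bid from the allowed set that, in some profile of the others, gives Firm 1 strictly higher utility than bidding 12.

6

Suppose Firm 2 bids 6 and Firm 3 bids 6.
Bid 12: wins, pays 12, utility 12 - 12 = 0.
Bid 6: wins, pays 6, utility 12 - 6 = 6.
So bidding 6 beats truth here (6 > 0).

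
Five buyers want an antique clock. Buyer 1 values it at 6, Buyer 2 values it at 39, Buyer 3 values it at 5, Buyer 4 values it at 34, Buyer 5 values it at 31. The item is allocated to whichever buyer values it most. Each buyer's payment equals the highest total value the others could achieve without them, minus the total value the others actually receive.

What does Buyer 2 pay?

34

Buyer 2 has the highest value and receives the item.
Without Buyer 2, the item would go to the next-highest value, 34, so the others could achieve 34.
With Buyer 2 present and winning, the others receive nothing, so their total is 0.
Payment = 34 - 0 = 34.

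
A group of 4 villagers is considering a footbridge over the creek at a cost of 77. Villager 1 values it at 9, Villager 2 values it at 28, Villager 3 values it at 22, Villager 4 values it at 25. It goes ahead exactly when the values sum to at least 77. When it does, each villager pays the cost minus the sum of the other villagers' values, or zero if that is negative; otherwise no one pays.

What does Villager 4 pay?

Total value 84 ≥ cost 77, so the project is built.
The other villagers' values sum to 59.
Cost minus that sum is 77 - 59 = 18.

18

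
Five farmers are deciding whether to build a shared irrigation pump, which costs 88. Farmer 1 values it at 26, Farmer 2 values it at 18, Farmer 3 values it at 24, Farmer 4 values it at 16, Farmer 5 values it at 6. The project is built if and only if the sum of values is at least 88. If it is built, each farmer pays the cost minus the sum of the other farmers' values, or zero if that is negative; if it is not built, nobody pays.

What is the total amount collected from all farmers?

Total value 90 ≥ cost 88, so it is built.
Farmer 1: others sum to 64; max(0, 88 - 64) = 24.
Farmer 2: others sum to 72; max(0, 88 - 72) = 16.
Farmer 3: others sum to 66; max(0, 88 - 66) = 22.
Farmer 4: others sum to 74; max(0, 88 - 74) = 14.
Farmer 5: others sum to 84; max(0, 88 - 84) = 4.
Total collected = 24 + 16 + 22 + 14 + 4 = 80.

80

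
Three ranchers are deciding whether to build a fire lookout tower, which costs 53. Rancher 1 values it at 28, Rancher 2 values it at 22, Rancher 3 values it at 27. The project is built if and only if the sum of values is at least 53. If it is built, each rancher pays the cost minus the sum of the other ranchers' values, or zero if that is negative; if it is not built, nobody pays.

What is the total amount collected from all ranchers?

7

Total value 77 ≥ cost 53, so it is built.
Rancher 1: others sum to 49; max(0, 53 - 49) = 4.
Rancher 2: others sum to 55; max(0, 53 - 55) = 0.
Rancher 3: others sum to 50; max(0, 53 - 50) = 3.
Total collected = 4 + 0 + 3 = 7.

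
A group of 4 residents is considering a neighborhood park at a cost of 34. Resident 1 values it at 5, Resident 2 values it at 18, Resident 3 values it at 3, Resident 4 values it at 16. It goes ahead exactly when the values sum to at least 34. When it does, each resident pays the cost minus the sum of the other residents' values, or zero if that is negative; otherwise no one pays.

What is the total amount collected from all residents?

18

Total value 42 ≥ cost 34, so it is built.
Resident 1: others sum to 37; max(0, 34 - 37) = 0.
Resident 2: others sum to 24; max(0, 34 - 24) = 10.
Resident 3: others sum to 39; max(0, 34 - 39) = 0.
Resident 4: others sum to 26; max(0, 34 - 26) = 8.
Total collected = 0 + 10 + 0 + 8 = 18.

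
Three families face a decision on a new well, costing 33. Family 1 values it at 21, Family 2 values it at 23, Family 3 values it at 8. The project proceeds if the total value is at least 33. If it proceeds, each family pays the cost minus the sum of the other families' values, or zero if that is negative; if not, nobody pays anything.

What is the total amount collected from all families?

6

Total value 52 ≥ cost 33, so it is built.
Family 1: others sum to 31; max(0, 33 - 31) = 2.
Family 2: others sum to 29; max(0, 33 - 29) = 4.
Family 3: others sum to 44; max(0, 33 - 44) = 0.
Total collected = 2 + 4 + 0 = 6.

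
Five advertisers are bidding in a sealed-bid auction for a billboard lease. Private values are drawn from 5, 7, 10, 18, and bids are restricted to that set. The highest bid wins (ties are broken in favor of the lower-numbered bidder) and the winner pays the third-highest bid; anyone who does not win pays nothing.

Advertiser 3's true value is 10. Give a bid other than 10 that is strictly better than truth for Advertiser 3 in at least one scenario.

Suppose Advertiser 1 bids 5, Advertiser 2 bids 5, Advertiser 4 bids 5 and Advertiser 5 bids 18.
Bid 10: loses, pays 0, utility 0.
Bid 18: wins, pays 5, utility 10 - 5 = 5.
So bidding 18 beats truth here (5 > 0).

18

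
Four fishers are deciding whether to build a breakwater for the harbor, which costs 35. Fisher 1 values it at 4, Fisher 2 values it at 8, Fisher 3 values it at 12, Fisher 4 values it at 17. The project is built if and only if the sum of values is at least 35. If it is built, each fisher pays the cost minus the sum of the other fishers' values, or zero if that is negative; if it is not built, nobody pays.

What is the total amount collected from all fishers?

Total value 41 ≥ cost 35, so it is built.
Fisher 1: others sum to 37; max(0, 35 - 37) = 0.
Fisher 2: others sum to 33; max(0, 35 - 33) = 2.
Fisher 3: others sum to 29; max(0, 35 - 29) = 6.
Fisher 4: others sum to 24; max(0, 35 - 24) = 11.
Total collected = 0 + 2 + 6 + 11 = 19.

19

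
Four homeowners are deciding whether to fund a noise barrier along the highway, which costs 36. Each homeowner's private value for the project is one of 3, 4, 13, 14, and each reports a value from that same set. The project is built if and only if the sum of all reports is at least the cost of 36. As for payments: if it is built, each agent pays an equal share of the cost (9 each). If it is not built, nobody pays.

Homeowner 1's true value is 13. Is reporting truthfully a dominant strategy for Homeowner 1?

Consider the case where Homeowner 2 reports 4, Homeowner 3 reports 4 and Homeowner 4 reports 14.
Truthful report 13: project not built, utility 0.
Report 14 instead: project built, pays 9, utility 13 - 9 = 4.
Since 4 > 0, reporting 14 is strictly better here, so truthful reporting is not dominant.

No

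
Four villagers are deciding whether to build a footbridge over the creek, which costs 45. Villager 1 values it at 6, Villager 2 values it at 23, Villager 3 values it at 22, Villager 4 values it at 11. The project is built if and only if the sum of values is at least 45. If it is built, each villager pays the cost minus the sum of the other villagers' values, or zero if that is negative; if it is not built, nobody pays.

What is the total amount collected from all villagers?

Total value 62 ≥ cost 45, so it is built.
Villager 1: others sum to 56; max(0, 45 - 56) = 0.
Villager 2: others sum to 39; max(0, 45 - 39) = 6.
Villager 3: others sum to 40; max(0, 45 - 40) = 5.
Villager 4: others sum to 51; max(0, 45 - 51) = 0.
Total collected = 0 + 6 + 5 + 0 = 11.

11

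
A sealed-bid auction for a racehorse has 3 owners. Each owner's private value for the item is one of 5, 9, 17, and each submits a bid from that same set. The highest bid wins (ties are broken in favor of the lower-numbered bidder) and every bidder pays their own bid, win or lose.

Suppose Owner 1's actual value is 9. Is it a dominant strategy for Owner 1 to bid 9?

No

Consider the case where Owner 2 bids 5 and Owner 3 bids 5.
Truthful bid 9: wins, pays 9, utility 9 - 9 = 0.
Bid 5 instead: wins, pays 5, utility 9 - 5 = 4.
Since 4 > 0, bidding 5 is strictly better here, so truthful bidding is not dominant.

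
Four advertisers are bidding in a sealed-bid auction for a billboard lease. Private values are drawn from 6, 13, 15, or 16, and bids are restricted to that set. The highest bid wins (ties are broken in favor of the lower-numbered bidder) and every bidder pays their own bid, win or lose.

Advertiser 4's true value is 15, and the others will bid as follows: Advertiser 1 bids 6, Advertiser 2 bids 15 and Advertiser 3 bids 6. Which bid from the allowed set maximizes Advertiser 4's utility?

16

Bid 6: loses but pays 6, utility -6.
Bid 13: loses but pays 13, utility -13.
Bid 15: loses but pays 15, utility -15.
Bid 16: wins, pays 16, utility 15 - 16 = -1.
The best choice is 16 with utility -1.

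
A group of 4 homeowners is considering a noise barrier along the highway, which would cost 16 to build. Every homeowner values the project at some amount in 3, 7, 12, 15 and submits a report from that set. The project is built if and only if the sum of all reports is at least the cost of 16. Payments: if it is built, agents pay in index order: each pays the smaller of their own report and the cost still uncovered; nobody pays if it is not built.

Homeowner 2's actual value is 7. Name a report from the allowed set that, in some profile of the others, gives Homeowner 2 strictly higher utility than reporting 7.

Suppose Homeowner 1 reports 3, Homeowner 3 reports 3 and Homeowner 4 reports 7.
Report 7: project built, pays 7, utility 7 - 7 = 0.
Report 3: project built, pays 3, utility 7 - 3 = 4.
So reporting 3 beats truth here (4 > 0).

3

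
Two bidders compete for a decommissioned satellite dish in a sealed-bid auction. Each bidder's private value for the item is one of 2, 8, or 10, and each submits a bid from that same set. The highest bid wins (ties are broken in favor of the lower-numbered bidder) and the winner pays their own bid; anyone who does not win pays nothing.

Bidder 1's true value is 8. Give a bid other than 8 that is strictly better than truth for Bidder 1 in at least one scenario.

2

Suppose Bidder 2 bids 2.
Bid 8: wins, pays 8, utility 8 - 8 = 0.
Bid 2: wins, pays 2, utility 8 - 2 = 6.
So bidding 2 beats truth here (6 > 0).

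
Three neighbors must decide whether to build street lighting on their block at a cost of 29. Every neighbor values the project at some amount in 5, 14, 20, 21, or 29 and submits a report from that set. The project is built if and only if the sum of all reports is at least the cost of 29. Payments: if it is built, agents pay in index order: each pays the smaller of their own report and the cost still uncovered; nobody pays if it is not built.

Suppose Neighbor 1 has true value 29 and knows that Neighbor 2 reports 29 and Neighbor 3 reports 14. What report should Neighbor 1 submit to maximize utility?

5

Report 5: project built, pays 5, utility 29 - 5 = 24.
Report 14: project built, pays 14, utility 29 - 14 = 15.
Report 20: project built, pays 20, utility 29 - 20 = 9.
Report 21: project built, pays 21, utility 29 - 21 = 8.
Report 29: project built, pays 29, utility 29 - 29 = 0.
The best choice is 5 with utility 24.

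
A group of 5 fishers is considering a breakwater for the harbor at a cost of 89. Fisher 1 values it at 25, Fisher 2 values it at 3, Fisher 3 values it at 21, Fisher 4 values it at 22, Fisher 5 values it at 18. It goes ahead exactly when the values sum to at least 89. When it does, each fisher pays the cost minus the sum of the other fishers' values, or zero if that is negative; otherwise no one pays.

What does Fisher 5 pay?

18

Total value 89 ≥ cost 89, so the project is built.
The other fishers' values sum to 71.
Cost minus that sum is 89 - 71 = 18.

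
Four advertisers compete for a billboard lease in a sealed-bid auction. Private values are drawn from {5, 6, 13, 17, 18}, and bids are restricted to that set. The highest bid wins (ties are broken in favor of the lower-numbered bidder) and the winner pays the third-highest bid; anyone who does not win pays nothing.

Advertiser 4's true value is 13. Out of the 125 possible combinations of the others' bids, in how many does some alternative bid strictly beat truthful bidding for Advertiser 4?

24

Others bid (5, 5, 13): truth gives 0; bid 17 gives 8 > 0. Violating.
Others bid (5, 5, 17): truth gives 0; bid 18 gives 8 > 0. Violating.
Others bid (5, 6, 13): truth gives 0; bid 17 gives 7 > 0. Violating.
Others bid (5, 6, 17): truth gives 0; bid 18 gives 7 > 0. Violating.
Others bid (5, 5, 5): truth gives 8; no alternative beats it.
Others bid (5, 5, 6): truth gives 8; no alternative beats it.
(Checking all 125 profiles: 24 have a profitable deviation, 101 do not.)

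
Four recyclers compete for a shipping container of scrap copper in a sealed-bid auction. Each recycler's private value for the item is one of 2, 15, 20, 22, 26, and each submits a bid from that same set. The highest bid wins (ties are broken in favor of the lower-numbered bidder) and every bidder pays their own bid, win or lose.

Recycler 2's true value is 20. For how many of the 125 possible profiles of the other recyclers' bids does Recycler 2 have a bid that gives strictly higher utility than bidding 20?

Others bid (2, 2, 2): truth gives 0; bid 15 gives 5 > 0. Violating.
Others bid (2, 2, 15): truth gives 0; bid 15 gives 5 > 0. Violating.
Others bid (2, 2, 22): truth gives -20; bid 2 gives -2 > -20. Violating.
Others bid (2, 2, 26): truth gives -20; bid 2 gives -2 > -20. Violating.
Others bid (2, 2, 20): truth gives 0; no alternative beats it.
Others bid (2, 15, 20): truth gives 0; no alternative beats it.
(Checking all 125 profiles: 111 have a profitable deviation, 14 do not.)

111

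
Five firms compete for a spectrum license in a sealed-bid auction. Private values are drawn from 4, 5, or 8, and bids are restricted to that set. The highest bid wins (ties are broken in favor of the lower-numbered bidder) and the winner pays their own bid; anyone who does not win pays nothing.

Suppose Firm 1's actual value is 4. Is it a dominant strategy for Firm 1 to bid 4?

Yes

Check each profile of the others' bids and compare truth against every alternative bid.
Others bid (4, 4, 4, 4): truth gives 0, best alternative gives -1.
Others bid (4, 4, 4, 5): truth gives 0, best alternative gives -1.
Others bid (4, 4, 5, 4): truth gives 0, best alternative gives -1.
Others bid (4, 4, 5, 5): truth gives 0, best alternative gives -1.
Others bid (4, 5, 4, 4): truth gives 0, best alternative gives -1.
Others bid (4, 5, 4, 5): truth gives 0, best alternative gives -1.
(Remaining 75 profiles checked similarly; truth is weakly best in each.)
In every case the truthful bid is at least as good as any alternative, so it is a dominant strategy.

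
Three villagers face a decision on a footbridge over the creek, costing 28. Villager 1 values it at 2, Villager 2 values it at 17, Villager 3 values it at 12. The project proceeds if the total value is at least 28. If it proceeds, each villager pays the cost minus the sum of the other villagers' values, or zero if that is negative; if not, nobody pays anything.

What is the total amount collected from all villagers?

Total value 31 ≥ cost 28, so it is built.
Villager 1: others sum to 29; max(0, 28 - 29) = 0.
Villager 2: others sum to 14; max(0, 28 - 14) = 14.
Villager 3: others sum to 19; max(0, 28 - 19) = 9.
Total collected = 0 + 14 + 9 = 23.

23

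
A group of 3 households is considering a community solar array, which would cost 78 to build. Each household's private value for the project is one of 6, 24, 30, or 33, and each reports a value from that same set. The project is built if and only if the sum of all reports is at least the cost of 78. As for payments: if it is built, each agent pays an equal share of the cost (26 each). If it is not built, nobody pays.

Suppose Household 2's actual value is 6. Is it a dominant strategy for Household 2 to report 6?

Check each profile of the others' reports and compare truth against every alternative report.
Others report (24, 30): truth gives 0, best alternative gives -20.
Others report (24, 33): truth gives 0, best alternative gives -20.
Others report (30, 24): truth gives 0, best alternative gives -20.
Others report (30, 30): truth gives 0, best alternative gives -20.
Others report (30, 33): truth gives 0, best alternative gives -20.
Others report (33, 24): truth gives 0, best alternative gives -20.
(Remaining 10 profiles checked similarly; truth is weakly best in each.)
In every case the truthful report is at least as good as any alternative, so it is a dominant strategy.

Yes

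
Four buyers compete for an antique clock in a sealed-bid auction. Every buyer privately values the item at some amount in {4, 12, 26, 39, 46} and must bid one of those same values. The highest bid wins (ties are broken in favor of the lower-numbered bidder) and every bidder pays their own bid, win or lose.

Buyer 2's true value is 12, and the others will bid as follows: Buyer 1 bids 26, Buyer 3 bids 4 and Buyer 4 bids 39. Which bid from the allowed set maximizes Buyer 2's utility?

Bid 4: loses but pays 4, utility -4.
Bid 12: loses but pays 12, utility -12.
Bid 26: loses but pays 26, utility -26.
Bid 39: wins, pays 39, utility 12 - 39 = -27.
Bid 46: wins, pays 46, utility 12 - 46 = -34.
The best choice is 4 with utility -4.

4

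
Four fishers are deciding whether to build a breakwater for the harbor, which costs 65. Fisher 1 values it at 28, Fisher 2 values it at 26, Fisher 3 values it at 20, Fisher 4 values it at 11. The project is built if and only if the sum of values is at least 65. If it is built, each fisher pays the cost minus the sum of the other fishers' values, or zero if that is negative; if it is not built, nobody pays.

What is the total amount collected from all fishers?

Total value 85 ≥ cost 65, so it is built.
Fisher 1: others sum to 57; max(0, 65 - 57) = 8.
Fisher 2: others sum to 59; max(0, 65 - 59) = 6.
Fisher 3: others sum to 65; max(0, 65 - 65) = 0.
Fisher 4: others sum to 74; max(0, 65 - 74) = 0.
Total collected = 8 + 6 + 0 + 0 = 14.

14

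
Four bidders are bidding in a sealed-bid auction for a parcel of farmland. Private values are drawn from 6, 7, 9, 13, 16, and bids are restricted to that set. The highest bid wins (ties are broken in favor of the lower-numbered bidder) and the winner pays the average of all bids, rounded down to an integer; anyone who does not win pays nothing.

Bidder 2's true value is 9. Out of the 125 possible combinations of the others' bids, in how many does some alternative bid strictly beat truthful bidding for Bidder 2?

6

Others bid (6, 6, 7): truth gives 2; bid 7 gives 3 > 2. Violating.
Others bid (6, 7, 6): truth gives 2; bid 7 gives 3 > 2. Violating.
Others bid (6, 7, 7): truth gives 2; bid 7 gives 3 > 2. Violating.
Others bid (9, 6, 6): truth gives 0; bid 13 gives 1 > 0. Violating.
Others bid (6, 6, 6): truth gives 3; no alternative beats it.
Others bid (6, 6, 9): truth gives 2; no alternative beats it.
(Checking all 125 profiles: 6 have a profitable deviation, 119 do not.)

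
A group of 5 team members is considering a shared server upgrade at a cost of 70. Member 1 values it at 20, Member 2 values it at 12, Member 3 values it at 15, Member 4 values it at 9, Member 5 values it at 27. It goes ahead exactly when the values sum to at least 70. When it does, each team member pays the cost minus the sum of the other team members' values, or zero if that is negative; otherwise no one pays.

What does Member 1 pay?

Total value 83 ≥ cost 70, so the project is built.
The other team members' values sum to 63.
Cost minus that sum is 70 - 63 = 7.

7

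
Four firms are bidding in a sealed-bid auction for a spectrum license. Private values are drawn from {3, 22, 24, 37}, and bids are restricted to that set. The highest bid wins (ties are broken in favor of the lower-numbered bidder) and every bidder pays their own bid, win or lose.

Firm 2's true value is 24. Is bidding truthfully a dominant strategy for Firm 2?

Consider the case where Firm 1 bids 3, Firm 3 bids 3 and Firm 4 bids 3.
Truthful bid 24: wins, pays 24, utility 24 - 24 = 0.
Bid 22 instead: wins, pays 22, utility 24 - 22 = 2.
Since 2 > 0, bidding 22 is strictly better here, so truthful bidding is not dominant.

No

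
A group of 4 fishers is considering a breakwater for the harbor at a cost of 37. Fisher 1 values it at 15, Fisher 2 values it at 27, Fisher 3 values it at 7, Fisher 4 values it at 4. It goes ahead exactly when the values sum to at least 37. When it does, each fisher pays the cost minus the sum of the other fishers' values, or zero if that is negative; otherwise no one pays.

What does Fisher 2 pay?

Total value 53 ≥ cost 37, so the project is built.
The other fishers' values sum to 26.
Cost minus that sum is 37 - 26 = 11.

11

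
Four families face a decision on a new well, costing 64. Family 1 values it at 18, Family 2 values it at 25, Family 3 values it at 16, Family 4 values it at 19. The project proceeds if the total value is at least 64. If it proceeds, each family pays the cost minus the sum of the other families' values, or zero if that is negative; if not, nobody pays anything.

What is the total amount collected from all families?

Total value 78 ≥ cost 64, so it is built.
Family 1: others sum to 60; max(0, 64 - 60) = 4.
Family 2: others sum to 53; max(0, 64 - 53) = 11.
Family 3: others sum to 62; max(0, 64 - 62) = 2.
Family 4: others sum to 59; max(0, 64 - 59) = 5.
Total collected = 4 + 11 + 2 + 5 = 22.

22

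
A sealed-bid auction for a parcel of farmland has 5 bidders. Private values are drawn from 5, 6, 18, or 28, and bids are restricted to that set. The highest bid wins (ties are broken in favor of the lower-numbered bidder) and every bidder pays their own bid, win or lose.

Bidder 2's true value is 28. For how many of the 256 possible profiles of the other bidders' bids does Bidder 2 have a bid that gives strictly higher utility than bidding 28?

118

Others bid (5, 5, 5, 5): truth gives 0; bid 6 gives 22 > 0. Violating.
Others bid (5, 5, 5, 6): truth gives 0; bid 6 gives 22 > 0. Violating.
Others bid (5, 5, 5, 18): truth gives 0; bid 18 gives 10 > 0. Violating.
Others bid (5, 5, 6, 5): truth gives 0; bid 6 gives 22 > 0. Violating.
Others bid (5, 5, 5, 28): truth gives 0; no alternative beats it.
Others bid (5, 5, 6, 28): truth gives 0; no alternative beats it.
(Checking all 256 profiles: 118 have a profitable deviation, 138 do not.)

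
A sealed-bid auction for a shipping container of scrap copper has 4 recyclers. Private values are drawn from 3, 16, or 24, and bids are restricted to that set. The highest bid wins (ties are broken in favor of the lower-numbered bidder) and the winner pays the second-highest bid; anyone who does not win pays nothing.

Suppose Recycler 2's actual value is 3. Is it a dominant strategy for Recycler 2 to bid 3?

Yes

Check each profile of the others' bids and compare truth against every alternative bid.
Others bid (3, 3, 16): truth gives 0, best alternative gives -13.
Others bid (3, 16, 3): truth gives 0, best alternative gives -13.
Others bid (3, 16, 16): truth gives 0, best alternative gives -13.
Others bid (3, 3, 3): truth gives 0, best alternative gives 0.
Others bid (3, 3, 24): truth gives 0, best alternative gives 0.
Others bid (3, 16, 24): truth gives 0, best alternative gives 0.
(Remaining 21 profiles checked similarly; truth is weakly best in each.)
In every case the truthful bid is at least as good as any alternative, so it is a dominant strategy.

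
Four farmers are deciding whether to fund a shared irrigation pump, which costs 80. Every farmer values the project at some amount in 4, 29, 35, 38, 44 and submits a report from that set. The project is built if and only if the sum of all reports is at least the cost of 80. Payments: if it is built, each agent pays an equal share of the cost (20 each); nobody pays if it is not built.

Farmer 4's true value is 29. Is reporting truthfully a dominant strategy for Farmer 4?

Consider the case where Farmer 1 reports 4, Farmer 2 reports 4 and Farmer 3 reports 29.
Truthful report 29: project not built, utility 0.
Report 44 instead: project built, pays 20, utility 29 - 20 = 9.
Since 9 > 0, reporting 44 is strictly better here, so truthful reporting is not dominant.

No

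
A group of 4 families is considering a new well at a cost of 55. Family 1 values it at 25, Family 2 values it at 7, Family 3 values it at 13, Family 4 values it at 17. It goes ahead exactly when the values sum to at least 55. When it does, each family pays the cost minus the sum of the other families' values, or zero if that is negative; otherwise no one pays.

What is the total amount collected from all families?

34

Total value 62 ≥ cost 55, so it is built.
Family 1: others sum to 37; max(0, 55 - 37) = 18.
Family 2: others sum to 55; max(0, 55 - 55) = 0.
Family 3: others sum to 49; max(0, 55 - 49) = 6.
Family 4: others sum to 45; max(0, 55 - 45) = 10.
Total collected = 18 + 0 + 6 + 10 = 34.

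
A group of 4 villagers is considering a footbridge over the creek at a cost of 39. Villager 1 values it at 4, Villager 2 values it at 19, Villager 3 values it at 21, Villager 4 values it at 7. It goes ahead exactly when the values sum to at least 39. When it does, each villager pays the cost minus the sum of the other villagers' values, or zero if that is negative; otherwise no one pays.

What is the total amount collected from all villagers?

16

Total value 51 ≥ cost 39, so it is built.
Villager 1: others sum to 47; max(0, 39 - 47) = 0.
Villager 2: others sum to 32; max(0, 39 - 32) = 7.
Villager 3: others sum to 30; max(0, 39 - 30) = 9.
Villager 4: others sum to 44; max(0, 39 - 44) = 0.
Total collected = 0 + 7 + 9 + 0 = 16.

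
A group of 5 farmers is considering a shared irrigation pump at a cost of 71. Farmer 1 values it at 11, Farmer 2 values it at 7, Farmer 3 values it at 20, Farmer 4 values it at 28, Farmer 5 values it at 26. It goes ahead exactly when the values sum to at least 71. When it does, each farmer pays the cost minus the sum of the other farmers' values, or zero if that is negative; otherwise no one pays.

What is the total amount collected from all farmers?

12

Total value 92 ≥ cost 71, so it is built.
Farmer 1: others sum to 81; max(0, 71 - 81) = 0.
Farmer 2: others sum to 85; max(0, 71 - 85) = 0.
Farmer 3: others sum to 72; max(0, 71 - 72) = 0.
Farmer 4: others sum to 64; max(0, 71 - 64) = 7.
Farmer 5: others sum to 66; max(0, 71 - 66) = 5.
Total collected = 0 + 0 + 0 + 7 + 5 = 12.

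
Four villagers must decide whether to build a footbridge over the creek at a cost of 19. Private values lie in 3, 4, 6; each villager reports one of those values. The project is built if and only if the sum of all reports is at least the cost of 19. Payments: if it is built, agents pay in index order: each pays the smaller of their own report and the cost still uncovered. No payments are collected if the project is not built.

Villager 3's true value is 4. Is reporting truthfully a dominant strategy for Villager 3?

Consider the case where Villager 1 reports 4, Villager 2 reports 6 and Villager 4 reports 6.
Truthful report 4: project built, pays 4, utility 4 - 4 = 0.
Report 3 instead: project built, pays 3, utility 4 - 3 = 1.
Since 1 > 0, reporting 3 is strictly better here, so truthful reporting is not dominant.

No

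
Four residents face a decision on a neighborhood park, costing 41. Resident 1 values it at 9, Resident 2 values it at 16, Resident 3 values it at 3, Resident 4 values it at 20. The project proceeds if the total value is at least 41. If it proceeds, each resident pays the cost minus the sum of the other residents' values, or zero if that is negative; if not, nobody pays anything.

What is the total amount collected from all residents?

Total value 48 ≥ cost 41, so it is built.
Resident 1: others sum to 39; max(0, 41 - 39) = 2.
Resident 2: others sum to 32; max(0, 41 - 32) = 9.
Resident 3: others sum to 45; max(0, 41 - 45) = 0.
Resident 4: others sum to 28; max(0, 41 - 28) = 13.
Total collected = 2 + 9 + 0 + 13 = 24.

24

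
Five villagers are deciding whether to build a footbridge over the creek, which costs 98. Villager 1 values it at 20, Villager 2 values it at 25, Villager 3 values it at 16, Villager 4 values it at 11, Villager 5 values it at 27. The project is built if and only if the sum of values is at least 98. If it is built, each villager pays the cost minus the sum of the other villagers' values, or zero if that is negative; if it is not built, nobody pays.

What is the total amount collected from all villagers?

94

Total value 99 ≥ cost 98, so it is built.
Villager 1: others sum to 79; max(0, 98 - 79) = 19.
Villager 2: others sum to 74; max(0, 98 - 74) = 24.
Villager 3: others sum to 83; max(0, 98 - 83) = 15.
Villager 4: others sum to 88; max(0, 98 - 88) = 10.
Villager 5: others sum to 72; max(0, 98 - 72) = 26.
Total collected = 19 + 24 + 15 + 10 + 26 = 94.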